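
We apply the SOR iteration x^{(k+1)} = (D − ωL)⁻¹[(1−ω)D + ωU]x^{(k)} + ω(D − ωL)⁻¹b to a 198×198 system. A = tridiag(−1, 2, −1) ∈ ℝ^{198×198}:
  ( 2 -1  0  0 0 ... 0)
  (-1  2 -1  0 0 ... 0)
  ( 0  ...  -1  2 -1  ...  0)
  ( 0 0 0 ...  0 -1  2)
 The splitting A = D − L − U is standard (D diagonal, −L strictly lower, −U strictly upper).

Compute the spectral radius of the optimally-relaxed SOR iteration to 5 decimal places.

ρ_SOR = 0.96892

n=198: λ(B_J) = 1 − λ(A)/2 = cos(kπ/199); k=1 gives ρ_J = 0.99988.
√(1 − cos²(π/199)) = sin(π/199) ≈ 0.015786.
[ω*] 2 ÷ (1 + 0.015786) = 2 ÷ 1.015786 = 1.96892.
ρ_SOR = ω* − 1 ≈ 0.96892.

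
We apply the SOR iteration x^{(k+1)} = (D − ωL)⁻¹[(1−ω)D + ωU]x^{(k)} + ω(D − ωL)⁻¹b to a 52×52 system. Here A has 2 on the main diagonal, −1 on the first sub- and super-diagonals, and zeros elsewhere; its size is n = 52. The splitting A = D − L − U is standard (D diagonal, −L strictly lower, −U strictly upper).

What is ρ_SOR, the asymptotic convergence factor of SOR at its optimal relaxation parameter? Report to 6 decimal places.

½·tridiag(1,0,1) at n=52: λ_k = cos(kπ/53); max |λ| at k=1 ⇒ ρ_J = cos(π/53) ≈ 0.998244.
√(1−ρ_J²) = |sin(π/53)| = 0.0592406
So ω* = 2/1.0592406 = 1.888145 (Young).
ρ(B_{ω*}) = ω*−1 = 0.888145

ρ_SOR = 0.888145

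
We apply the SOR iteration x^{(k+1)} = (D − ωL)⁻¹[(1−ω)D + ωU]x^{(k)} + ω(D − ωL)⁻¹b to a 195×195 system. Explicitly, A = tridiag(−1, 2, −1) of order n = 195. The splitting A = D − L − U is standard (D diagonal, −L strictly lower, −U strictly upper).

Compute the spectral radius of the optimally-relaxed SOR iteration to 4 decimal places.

ρ_SOR = 0.9684

½·tridiag(1,0,1) at n=195: λ_k = cos(kπ/196); max |λ| at k=1 ⇒ ρ_J = cos(π/196) ≈ 0.9999.
√(1−ρ_J²) simplifies to sin(π/196) = 0.01603.
ω* = 2/(1+0.01603) = 1.9684
Hence ρ(B_{ω*}) = 1.9684 − 1 = 0.9684.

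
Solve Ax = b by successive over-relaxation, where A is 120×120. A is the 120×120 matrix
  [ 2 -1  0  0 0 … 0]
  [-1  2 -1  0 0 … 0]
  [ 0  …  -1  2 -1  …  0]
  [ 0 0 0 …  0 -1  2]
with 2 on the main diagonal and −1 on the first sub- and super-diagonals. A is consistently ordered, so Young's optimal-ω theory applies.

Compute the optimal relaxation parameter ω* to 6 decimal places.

ω* = 1.949392

spectrum of D⁻¹(L+U) = {cos(kπ/121) : 1≤k≤120}; ρ_J = cos(π/121) = 0.999663.
√(1−ρ_J²) = |sin(π/121)| = 0.0259607
[ω*] 2 ÷ (1 + 0.0259607) = 2 ÷ 1.0259607 = 1.949392.
At ω = 1.949392 every |λ(B_ω)| = ω−1, so ρ_SOR = 0.949392.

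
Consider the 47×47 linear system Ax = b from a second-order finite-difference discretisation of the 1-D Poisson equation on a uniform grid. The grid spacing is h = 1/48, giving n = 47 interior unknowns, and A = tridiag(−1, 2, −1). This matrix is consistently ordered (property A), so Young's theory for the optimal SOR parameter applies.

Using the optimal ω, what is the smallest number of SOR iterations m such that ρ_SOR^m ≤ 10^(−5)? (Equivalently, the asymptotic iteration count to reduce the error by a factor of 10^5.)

m = 88

½·tridiag(1,0,1) at n=47: λ_k = cos(kπ/48); max |λ| at k=1 ⇒ ρ_J = cos(π/48) ≈ 0.9978589.
√(1−ρ_J²) = |sin(π/48)| = 0.0654031
ω* = 2/(1+0.0654031) = 1.8772237
ρ_SOR = ω* − 1 = 1.8772237 − 1 = 0.8772237.
Need (0.8772237)^m ≤ 10^(−5): m ≥ 5·ln10/|ln 0.8772237| = 11.5129/0.130993 = 87.889 ⇒ m = 88.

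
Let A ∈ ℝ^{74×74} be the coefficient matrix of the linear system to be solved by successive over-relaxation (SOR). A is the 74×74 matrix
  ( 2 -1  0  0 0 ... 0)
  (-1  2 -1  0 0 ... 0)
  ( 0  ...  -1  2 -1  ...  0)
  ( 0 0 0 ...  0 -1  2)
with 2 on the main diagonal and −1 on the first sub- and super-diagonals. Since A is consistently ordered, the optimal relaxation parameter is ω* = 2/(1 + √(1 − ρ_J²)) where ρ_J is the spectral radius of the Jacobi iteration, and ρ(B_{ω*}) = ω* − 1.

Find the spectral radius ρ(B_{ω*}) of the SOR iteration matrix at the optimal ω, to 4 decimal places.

ρ_SOR = 0.9196

[ρ_J] n=74: ρ(B_J) = cos(π/(n+1)) = cos(π/75) = 0.9991.
root = sin(π/75) = 0.04188  (since 1−cos² = sin²).
Young: ω* = 2/(1+√(1−ρ_J²)) = 2/(1+0.04188) = 2/1.04188 = 1.9196.
ρ_SOR = ω* − 1 = 1.9196 − 1 = 0.9196.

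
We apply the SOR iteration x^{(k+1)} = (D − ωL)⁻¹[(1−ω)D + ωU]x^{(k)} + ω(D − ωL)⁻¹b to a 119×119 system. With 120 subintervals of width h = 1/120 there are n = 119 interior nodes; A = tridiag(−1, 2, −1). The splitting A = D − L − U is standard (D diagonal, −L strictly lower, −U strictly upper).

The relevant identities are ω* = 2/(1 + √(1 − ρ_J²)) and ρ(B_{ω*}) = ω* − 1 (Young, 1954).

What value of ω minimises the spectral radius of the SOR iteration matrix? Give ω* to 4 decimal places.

ω* = 1.9490

½·tridiag(1,0,1) at n=119: λ_k = cos(kπ/120); max |λ| at k=1 ⇒ ρ_J = cos(π/120) ≈ 0.9997.
√(1−ρ_J²) simplifies to sin(π/120) = 0.02618.
So ω* = 2/1.02618 = 1.9490 (Young).
ρ_SOR = ω* − 1 = 1.9490 − 1 = 0.9490.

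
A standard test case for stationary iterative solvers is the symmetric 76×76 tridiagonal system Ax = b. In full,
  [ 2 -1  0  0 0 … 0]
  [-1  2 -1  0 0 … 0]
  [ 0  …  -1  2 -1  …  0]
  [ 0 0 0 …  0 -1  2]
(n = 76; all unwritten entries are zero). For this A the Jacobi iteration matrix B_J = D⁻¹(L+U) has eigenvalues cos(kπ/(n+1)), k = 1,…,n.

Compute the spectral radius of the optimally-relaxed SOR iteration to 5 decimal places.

ρ_J = max_k |cos(kπ/77)| = cos(π/77) = 0.99917
1 − cos²(π/77) = sin²(π/77) ⇒ √(1−ρ_J²) = sin(π/77) = 0.040789.
Young: ω* = 2/(1+√(1−ρ_J²)) = 2/(1+0.040789) = 2/1.040789 = 1.92162.
ρ_SOR = ω* − 1 = 1.92162 − 1 = 0.92162.

ρ_SOR = 0.92162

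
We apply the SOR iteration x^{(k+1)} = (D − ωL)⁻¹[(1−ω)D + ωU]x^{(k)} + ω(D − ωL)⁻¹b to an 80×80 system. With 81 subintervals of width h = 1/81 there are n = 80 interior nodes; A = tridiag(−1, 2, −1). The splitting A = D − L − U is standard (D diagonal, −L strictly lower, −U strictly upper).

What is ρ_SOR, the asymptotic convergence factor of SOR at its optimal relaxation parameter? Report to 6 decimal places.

ρ_SOR = 0.925344

With n=80, ρ(Jacobi) = cos(π/81) = 0.999248.
√(1−ρ_J²) simplifies to sin(π/81) = 0.0387754.
ω* = 2 / (1 + 0.0387754) = 2 / 1.0387754 ≈ 1.925344.
ρ(B_{ω*}) = ω*−1 = 0.925344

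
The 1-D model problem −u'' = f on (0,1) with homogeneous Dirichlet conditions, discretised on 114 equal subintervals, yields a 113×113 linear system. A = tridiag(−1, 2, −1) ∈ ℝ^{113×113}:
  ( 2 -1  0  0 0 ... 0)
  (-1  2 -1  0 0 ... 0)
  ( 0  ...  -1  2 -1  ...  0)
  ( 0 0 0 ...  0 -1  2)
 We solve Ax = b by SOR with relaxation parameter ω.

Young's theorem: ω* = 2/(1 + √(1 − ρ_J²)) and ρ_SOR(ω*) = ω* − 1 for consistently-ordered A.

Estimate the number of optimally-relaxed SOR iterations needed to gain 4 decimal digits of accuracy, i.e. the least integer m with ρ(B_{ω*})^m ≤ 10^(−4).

n=113: λ(B_J) = 1 − λ(A)/2 = cos(kπ/114); k=1 gives ρ_J = 0.9996203.
√(1 − cos²(π/114)) = sin(π/114) ≈ 0.0275543.
ω* = 2/(1+0.0275543) = 1.9463692
ρ_SOR = ω* − 1 = 1.9463692 − 1 = 0.9463692.
m ≥ 4·ln10 / (−ln 0.9463692) = 167.089; smallest integer m = 168.

m = 168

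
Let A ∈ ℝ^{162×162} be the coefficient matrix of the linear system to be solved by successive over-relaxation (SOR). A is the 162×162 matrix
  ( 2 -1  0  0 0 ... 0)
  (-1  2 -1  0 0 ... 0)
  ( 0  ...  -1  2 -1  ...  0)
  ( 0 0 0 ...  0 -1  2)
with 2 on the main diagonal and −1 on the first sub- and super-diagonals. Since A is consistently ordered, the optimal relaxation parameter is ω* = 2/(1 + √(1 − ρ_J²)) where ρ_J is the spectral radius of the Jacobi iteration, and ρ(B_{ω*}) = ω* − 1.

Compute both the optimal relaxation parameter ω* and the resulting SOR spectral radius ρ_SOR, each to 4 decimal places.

ω* = 1.9622, ρ_SOR = 0.9622

ρ_J = max_k |cos(kπ/163)| = cos(π/163) = 0.9998
√(1 − cos²(π/163)) = sin(π/163) ≈ 0.01927.
ω* = 2 / (1 + 0.01927) = 2 / 1.01927 ≈ 1.9622.
and ρ(B_{ω*}) = 1.9622 − 1 = 0.9622.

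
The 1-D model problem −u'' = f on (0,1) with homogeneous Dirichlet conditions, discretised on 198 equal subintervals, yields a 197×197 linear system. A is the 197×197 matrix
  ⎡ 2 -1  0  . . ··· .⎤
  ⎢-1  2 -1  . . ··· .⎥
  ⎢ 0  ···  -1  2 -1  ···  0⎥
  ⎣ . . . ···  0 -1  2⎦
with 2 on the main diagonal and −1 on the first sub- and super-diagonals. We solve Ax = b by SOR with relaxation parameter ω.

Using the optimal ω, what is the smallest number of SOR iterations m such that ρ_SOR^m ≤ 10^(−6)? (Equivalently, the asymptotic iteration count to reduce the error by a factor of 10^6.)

ρ_J = max_k |cos(kπ/198)| = cos(π/198) = 0.9998741
√(1−ρ_J²) = |sin(π/198)| = 0.0158660
ω* = 2/(1+0.0158660) = 1.9687636
ρ_SOR = ω* − 1 ≈ 0.9687636.
6·ln10 = 13.8155; −ln(0.9687636) = 0.0317347; m = ⌈13.8155/0.0317347⌉ = ⌈435.344⌉ = 436.

m = 436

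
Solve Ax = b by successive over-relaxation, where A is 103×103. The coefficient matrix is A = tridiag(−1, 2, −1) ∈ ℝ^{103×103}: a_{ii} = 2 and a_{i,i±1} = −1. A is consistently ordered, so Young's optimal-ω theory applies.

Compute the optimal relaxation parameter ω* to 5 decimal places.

ω* = 1.94136

½·tridiag(1,0,1) at n=103: λ_k = cos(kπ/104); max |λ| at k=1 ⇒ ρ_J = cos(π/104) ≈ 0.99954.
√(1−ρ_J²) = |sin(π/104)| = 0.030203
ω* = 2/(1+0.030203) = 1.94136
At ω = 1.94136 every |λ(B_ω)| = ω−1, so ρ_SOR = 0.94136.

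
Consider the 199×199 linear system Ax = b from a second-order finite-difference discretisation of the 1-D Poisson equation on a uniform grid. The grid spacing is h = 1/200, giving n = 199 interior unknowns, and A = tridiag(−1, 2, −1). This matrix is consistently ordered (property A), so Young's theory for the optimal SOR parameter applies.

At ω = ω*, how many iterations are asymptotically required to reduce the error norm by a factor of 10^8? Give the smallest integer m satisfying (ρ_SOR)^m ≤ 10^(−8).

B_J for the 199×199 system has eigenvalues cos(kπ/200); ρ_J = cos(π/200) = 0.9998766.
√(1 − cos²(π/200)) = sin(π/200) ≈ 0.0157073.
ω* = 2/(1+0.0157073) = 1.9690712
ρ_SOR = ω* − 1 ≈ 0.9690712.
m ≥ 8·ln10 / (−ln 0.9690712) = 586.325; smallest integer m = 587.

m = 587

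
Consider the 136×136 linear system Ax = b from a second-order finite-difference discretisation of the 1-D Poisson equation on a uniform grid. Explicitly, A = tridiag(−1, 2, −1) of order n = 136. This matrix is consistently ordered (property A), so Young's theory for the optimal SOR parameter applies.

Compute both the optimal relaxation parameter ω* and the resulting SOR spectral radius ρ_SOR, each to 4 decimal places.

ρ_J = max_k |cos(kπ/137)| = cos(π/137) = 0.9997
√(1−ρ_J²) = |sin(π/137)| = 0.02293
ω* = 2 / (1 + 0.02293) = 2 / 1.02293 ≈ 1.9552.
Hence ρ(B_{ω*}) = 1.9552 − 1 = 0.9552.

ω* = 1.9552, ρ_SOR = 0.9552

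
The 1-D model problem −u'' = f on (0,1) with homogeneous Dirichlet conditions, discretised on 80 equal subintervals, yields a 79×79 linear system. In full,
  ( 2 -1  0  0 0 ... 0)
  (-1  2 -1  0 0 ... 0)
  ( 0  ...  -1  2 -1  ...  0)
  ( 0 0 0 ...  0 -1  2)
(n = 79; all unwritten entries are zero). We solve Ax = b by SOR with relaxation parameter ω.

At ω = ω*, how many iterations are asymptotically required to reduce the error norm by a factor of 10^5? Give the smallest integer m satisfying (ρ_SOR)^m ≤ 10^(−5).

m = 147

spectrum of D⁻¹(L+U) = {cos(kπ/80) : 1≤k≤79}; ρ_J = cos(π/80) = 0.9992290.
1 − cos²(π/80) = sin²(π/80) ⇒ √(1−ρ_J²) = sin(π/80) = 0.0392598.
ω* = 2/(1 + 0.0392598) = 2/1.0392598 = 1.9244466.
Hence ρ(B_{ω*}) = 1.9244466 − 1 = 0.9244466.
ρ_SOR^m ≤ 10^(−5) ⇔ m ≥ 5·ln10/(−ln 0.9244466) = 11.5129/0.07856 = 146.549; m = ⌈146.549⌉ = 147.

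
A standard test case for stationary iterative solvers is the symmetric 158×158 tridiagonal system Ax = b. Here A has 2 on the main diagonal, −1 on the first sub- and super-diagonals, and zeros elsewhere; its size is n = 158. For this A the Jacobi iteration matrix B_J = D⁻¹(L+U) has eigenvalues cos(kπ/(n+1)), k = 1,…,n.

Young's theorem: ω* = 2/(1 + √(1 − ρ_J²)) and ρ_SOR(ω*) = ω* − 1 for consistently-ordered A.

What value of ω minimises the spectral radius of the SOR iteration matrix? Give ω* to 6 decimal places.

½·tridiag(1,0,1) at n=158: λ_k = cos(kπ/159); max |λ| at k=1 ⇒ ρ_J = cos(π/159) ≈ 0.999805.
√(1−ρ_J²) = |sin(π/159)| = 0.0197572
ω* = 2/(1+0.0197572) = 1.961251
ρ_SOR = ω* − 1 = 1.961251 − 1 = 0.961251.

ω* = 1.961251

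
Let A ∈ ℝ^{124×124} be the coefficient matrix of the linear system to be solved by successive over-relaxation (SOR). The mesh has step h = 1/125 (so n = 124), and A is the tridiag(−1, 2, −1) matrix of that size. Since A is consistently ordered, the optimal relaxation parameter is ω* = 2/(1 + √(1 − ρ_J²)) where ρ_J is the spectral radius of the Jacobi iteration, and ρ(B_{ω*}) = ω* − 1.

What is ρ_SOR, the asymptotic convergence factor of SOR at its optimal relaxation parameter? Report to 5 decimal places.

ρ_J = max_k |cos(kπ/125)| = cos(π/125) = 0.99968
root = sin(π/125) = 0.025130  (since 1−cos² = sin²).
ω* = 2/(1 + 0.025130) = 2/1.025130 = 1.95097.
At ω = 1.95097 every |λ(B_ω)| = ω−1, so ρ_SOR = 0.95097.

ρ_SOR = 0.95097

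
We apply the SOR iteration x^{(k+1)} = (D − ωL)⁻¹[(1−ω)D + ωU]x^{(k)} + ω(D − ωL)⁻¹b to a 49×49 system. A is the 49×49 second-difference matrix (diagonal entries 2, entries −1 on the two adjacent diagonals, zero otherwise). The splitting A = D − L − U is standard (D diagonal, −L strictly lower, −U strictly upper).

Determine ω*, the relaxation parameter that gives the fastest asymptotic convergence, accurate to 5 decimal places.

ω* = 1.88184

n=49: λ(B_J) = 1 − λ(A)/2 = cos(kπ/50); k=1 gives ρ_J = 0.99803.
root = sin(π/50) = 0.062791  (since 1−cos² = sin²).
[ω*] 2 ÷ (1 + 0.062791) = 2 ÷ 1.062791 = 1.88184.
At ω = 1.88184 every |λ(B_ω)| = ω−1, so ρ_SOR = 0.88184.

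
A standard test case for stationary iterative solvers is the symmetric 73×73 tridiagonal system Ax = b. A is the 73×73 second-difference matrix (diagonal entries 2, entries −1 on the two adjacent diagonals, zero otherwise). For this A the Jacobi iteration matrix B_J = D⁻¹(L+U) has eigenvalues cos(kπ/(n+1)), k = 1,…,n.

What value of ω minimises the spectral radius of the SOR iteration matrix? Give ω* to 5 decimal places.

ω* = 1.91857

B_J for the 73×73 system has eigenvalues cos(kπ/74); ρ_J = cos(π/74) = 0.99910.
root = sin(π/74) = 0.042441  (since 1−cos² = sin²).
[ω*] 2 ÷ (1 + 0.042441) = 2 ÷ 1.042441 = 1.91857.
Hence ρ(B_{ω*}) = 1.91857 − 1 = 0.91857.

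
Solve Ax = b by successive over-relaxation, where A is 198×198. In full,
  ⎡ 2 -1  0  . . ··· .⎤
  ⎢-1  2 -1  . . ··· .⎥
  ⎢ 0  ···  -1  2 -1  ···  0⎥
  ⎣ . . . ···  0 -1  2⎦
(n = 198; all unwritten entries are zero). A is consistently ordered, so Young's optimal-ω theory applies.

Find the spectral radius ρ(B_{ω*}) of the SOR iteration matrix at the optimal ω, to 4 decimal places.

B_J for the 198×198 system has eigenvalues cos(kπ/199); ρ_J = cos(π/199) = 0.9999.
root = sin(π/199) = 0.01579  (since 1−cos² = sin²).
ω* = 2/(1 + 0.01579) = 2/1.01579 = 1.9689.
Hence ρ(B_{ω*}) = 1.9689 − 1 = 0.9689.

ρ_SOR = 0.9689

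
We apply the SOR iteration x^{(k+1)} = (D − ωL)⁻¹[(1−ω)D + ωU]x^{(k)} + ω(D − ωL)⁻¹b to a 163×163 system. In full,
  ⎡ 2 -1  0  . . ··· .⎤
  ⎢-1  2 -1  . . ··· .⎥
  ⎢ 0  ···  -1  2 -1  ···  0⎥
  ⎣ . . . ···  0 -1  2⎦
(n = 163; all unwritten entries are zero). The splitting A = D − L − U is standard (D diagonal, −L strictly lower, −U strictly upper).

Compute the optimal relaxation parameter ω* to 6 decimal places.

ρ_J = max_k |cos(kπ/164)| = cos(π/164) = 0.999817
√(1−ρ_J²) simplifies to sin(π/164) = 0.0191549.
ω* = 2 / (1 + 0.0191549) = 2 / 1.0191549 ≈ 1.962410.
ρ_SOR = ω* − 1 ≈ 0.962410.

ω* = 1.962410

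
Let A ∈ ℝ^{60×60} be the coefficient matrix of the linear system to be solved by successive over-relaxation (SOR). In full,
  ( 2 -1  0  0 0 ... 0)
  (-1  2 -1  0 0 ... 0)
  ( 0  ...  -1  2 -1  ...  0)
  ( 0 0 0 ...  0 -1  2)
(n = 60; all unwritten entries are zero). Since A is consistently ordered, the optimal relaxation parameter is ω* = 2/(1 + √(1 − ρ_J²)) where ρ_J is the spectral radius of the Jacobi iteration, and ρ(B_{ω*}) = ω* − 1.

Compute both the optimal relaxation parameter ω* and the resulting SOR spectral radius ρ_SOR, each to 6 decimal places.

ω* = 1.902083, ρ_SOR = 0.902083

ρ_J = max_k |cos(kπ/61)| = cos(π/61) = 0.998674
root = sin(π/61) = 0.0514788  (since 1−cos² = sin²).
Then 2/(1+√(1−ρ_J²)) = 2/(1+0.0514788); ω* = 2/1.0514788 = 1.902083.
and ρ(B_{ω*}) = 1.902083 − 1 = 0.902083.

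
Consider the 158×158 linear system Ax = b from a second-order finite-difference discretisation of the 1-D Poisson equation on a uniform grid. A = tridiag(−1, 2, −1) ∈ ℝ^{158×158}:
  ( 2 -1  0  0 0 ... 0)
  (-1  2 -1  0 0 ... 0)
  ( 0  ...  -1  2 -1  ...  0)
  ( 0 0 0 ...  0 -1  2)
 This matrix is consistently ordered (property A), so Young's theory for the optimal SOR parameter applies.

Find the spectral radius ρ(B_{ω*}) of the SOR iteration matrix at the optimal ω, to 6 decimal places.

B_J for the 158×158 system has eigenvalues cos(kπ/159); ρ_J = cos(π/159) = 0.999805.
√(1−ρ_J²) = |sin(π/159)| = 0.0197572
ω* = 2 / (1 + 0.0197572) = 2 / 1.0197572 ≈ 1.961251.
[ρ_SOR] ω* − 1 = 0.961251.

ρ_SOR = 0.961251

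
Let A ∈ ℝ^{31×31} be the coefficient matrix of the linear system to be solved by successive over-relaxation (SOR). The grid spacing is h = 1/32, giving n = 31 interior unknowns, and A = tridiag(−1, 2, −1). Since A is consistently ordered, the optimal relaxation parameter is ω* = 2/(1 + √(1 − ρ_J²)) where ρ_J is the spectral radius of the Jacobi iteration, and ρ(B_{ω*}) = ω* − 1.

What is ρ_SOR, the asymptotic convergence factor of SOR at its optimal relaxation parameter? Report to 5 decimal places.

ρ_SOR = 0.82147

½·tridiag(1,0,1) at n=31: λ_k = cos(kπ/32); max |λ| at k=1 ⇒ ρ_J = cos(π/32) ≈ 0.99518.
√(1 − cos²(π/32)) = sin(π/32) ≈ 0.098017.
ω* = 2 / (1 + 0.098017) = 2 / 1.098017 ≈ 1.82147.
Hence ρ(B_{ω*}) = 1.82147 − 1 = 0.82147.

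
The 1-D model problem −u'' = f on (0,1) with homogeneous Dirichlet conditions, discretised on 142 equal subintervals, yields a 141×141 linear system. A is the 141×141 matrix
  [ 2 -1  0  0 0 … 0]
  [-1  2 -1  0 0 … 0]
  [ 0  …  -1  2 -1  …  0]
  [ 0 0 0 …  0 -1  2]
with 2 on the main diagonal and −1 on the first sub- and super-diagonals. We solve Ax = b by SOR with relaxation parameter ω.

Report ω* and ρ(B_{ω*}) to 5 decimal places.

spectrum of D⁻¹(L+U) = {cos(kπ/142) : 1≤k≤141}; ρ_J = cos(π/142) = 0.99976.
√(1 − cos²(π/142)) = sin(π/142) ≈ 0.022122.
ω* = 2/(1+0.022122) = 1.95671
ρ_SOR = ω* − 1 ≈ 0.95671.

ω* = 1.95671, ρ_SOR = 0.95671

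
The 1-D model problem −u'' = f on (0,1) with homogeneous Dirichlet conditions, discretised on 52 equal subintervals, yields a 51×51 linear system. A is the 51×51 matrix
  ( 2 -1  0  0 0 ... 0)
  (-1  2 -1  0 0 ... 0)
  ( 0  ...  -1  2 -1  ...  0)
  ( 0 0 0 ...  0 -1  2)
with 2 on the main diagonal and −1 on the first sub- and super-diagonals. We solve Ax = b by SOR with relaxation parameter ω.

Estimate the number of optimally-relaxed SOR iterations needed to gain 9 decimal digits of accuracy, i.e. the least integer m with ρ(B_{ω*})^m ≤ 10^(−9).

m = 172

½·tridiag(1,0,1) at n=51: λ_k = cos(kπ/52); max |λ| at k=1 ⇒ ρ_J = cos(π/52) ≈ 0.9981756.
√(1−ρ_J²) = |sin(π/52)| = 0.0603785
ω* = 2/(1 + 0.0603785) = 2/1.0603785 = 1.8861190.
ρ(B_{ω*}) = ω*−1 = 0.8861190
ρ_SOR^m ≤ 10^(−9) ⇔ m ≥ 9·ln10/(−ln 0.8861190) = 20.7233/0.120904 = 171.403; m = ⌈171.403⌉ = 172.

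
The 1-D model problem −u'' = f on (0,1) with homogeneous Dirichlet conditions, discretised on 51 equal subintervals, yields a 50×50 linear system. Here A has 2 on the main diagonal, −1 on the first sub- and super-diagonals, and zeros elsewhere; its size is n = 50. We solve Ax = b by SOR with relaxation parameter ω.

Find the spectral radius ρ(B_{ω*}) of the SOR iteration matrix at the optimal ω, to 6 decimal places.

n=50: λ(B_J) = 1 − λ(A)/2 = cos(kπ/51); k=1 gives ρ_J = 0.998103.
√(1−ρ_J²) = |sin(π/51)| = 0.0615609
ω* = 2 / (1 + 0.0615609) = 2 / 1.0615609 ≈ 1.884018.
ρ_SOR = ω* − 1 ≈ 0.884018.

ρ_SOR = 0.884018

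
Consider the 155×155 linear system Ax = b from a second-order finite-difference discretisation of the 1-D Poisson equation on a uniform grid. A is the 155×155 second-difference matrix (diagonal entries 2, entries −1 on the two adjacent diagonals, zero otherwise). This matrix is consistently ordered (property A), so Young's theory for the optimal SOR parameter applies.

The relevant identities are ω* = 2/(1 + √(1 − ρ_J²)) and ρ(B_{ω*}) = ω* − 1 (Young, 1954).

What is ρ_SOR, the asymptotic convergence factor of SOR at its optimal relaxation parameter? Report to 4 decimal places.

ρ_SOR = 0.9605

With n=155, ρ(Jacobi) = cos(π/156) = 0.9998.
1 − cos²(π/156) = sin²(π/156) ⇒ √(1−ρ_J²) = sin(π/156) = 0.02014.
ω* = 2/(1+0.02014) = 1.9605
ρ_SOR = ω* − 1 = 1.9605 − 1 = 0.9605.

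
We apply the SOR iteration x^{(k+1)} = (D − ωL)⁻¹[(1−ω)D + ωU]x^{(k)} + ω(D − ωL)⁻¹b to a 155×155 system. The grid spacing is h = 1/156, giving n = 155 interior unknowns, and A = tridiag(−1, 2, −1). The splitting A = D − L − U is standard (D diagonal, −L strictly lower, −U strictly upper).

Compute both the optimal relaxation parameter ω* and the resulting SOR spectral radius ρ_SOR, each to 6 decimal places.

With n=155, ρ(Jacobi) = cos(π/156) = 0.999797.
√(1 − cos²(π/156)) = sin(π/156) ≈ 0.0201371.
ω* = 2 / (1 + 0.0201371) = 2 / 1.0201371 ≈ 1.960521.
and ρ(B_{ω*}) = 1.960521 − 1 = 0.960521.

ω* = 1.960521, ρ_SOR = 0.960521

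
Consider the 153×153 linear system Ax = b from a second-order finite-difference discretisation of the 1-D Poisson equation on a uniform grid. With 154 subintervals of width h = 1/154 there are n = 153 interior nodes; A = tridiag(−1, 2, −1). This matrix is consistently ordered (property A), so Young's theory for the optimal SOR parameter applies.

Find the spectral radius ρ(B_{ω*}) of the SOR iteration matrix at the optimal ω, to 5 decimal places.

ρ_SOR = 0.96002

n=153: λ(B_J) = 1 − λ(A)/2 = cos(kπ/154); k=1 gives ρ_J = 0.99979.
√(1 − cos²(π/154)) = sin(π/154) ≈ 0.020399.
ω* = 2 / (1 + 0.020399) = 2 / 1.020399 ≈ 1.96002.
and ρ(B_{ω*}) = 1.96002 − 1 = 0.96002.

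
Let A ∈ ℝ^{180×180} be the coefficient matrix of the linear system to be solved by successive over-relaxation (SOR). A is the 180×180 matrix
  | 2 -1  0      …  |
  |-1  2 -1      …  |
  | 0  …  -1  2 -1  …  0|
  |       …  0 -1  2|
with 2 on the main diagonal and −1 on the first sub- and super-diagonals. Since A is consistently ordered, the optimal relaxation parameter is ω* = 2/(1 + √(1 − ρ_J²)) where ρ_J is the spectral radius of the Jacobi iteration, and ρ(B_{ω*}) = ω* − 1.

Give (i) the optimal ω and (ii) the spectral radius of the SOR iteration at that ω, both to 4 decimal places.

ω* = 1.9659, ρ_SOR = 0.9659

ρ_J = max_k |cos(kπ/181)| = cos(π/181) = 0.9998
1 − cos²(π/181) = sin²(π/181) ⇒ √(1−ρ_J²) = sin(π/181) = 0.01736.
ω* = 2/(1 + 0.01736) = 2/1.01736 = 1.9659.
and ρ(B_{ω*}) = 1.9659 − 1 = 0.9659.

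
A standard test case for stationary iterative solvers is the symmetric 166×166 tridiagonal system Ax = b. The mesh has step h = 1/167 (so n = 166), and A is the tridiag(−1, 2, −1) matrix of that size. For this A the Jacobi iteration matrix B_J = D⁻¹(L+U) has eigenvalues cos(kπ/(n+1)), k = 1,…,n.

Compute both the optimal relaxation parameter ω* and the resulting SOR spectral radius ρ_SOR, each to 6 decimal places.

ω* = 1.963073, ρ_SOR = 0.963073

With n=166, ρ(Jacobi) = cos(π/167) = 0.999823.
√(1 − cos²(π/167)) = sin(π/167) ≈ 0.0188108.
So ω* = 2/1.0188108 = 1.963073 (Young).
[ρ_SOR] ω* − 1 = 0.963073.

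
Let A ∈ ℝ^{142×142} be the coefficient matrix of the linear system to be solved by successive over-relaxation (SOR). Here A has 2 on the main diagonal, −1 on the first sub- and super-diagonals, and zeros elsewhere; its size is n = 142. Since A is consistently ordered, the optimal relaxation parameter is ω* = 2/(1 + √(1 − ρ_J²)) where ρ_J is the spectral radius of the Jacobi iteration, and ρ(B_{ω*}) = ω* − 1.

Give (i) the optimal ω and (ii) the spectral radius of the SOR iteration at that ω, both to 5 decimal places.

n=142: λ(B_J) = 1 − λ(A)/2 = cos(kπ/143); k=1 gives ρ_J = 0.99976.
√(1 − cos²(π/143)) = sin(π/143) ≈ 0.021967.
ω* = 2/(1 + 0.021967) = 2/1.021967 = 1.95701.
and ρ(B_{ω*}) = 1.95701 − 1 = 0.95701.

ω* = 1.95701, ρ_SOR = 0.95701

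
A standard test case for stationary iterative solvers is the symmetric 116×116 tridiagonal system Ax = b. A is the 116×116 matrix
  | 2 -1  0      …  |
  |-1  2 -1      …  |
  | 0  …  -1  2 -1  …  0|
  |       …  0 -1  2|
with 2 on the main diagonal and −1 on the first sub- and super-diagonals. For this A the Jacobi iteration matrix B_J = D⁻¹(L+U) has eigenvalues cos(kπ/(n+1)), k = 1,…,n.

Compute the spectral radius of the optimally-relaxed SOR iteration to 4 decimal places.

[ρ_J] n=116: ρ(B_J) = cos(π/(n+1)) = cos(π/117) = 0.9996.
√(1−ρ_J²) simplifies to sin(π/117) = 0.02685.
Young: ω* = 2/(1+√(1−ρ_J²)) = 2/(1+0.02685) = 2/1.02685 = 1.9477.
ρ_SOR = ω* − 1 ≈ 0.9477.

ρ_SOR = 0.9477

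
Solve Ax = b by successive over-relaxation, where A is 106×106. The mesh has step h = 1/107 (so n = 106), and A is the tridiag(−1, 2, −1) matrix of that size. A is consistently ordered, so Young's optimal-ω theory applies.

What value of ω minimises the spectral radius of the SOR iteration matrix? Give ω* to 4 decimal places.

n=106: λ(B_J) = 1 − λ(A)/2 = cos(kπ/107); k=1 gives ρ_J = 0.9996.
√(1 − cos²(π/107)) = sin(π/107) ≈ 0.02936.
So ω* = 2/1.02936 = 1.9430 (Young).
[ρ_SOR] ω* − 1 = 0.9430.

ω* = 1.9430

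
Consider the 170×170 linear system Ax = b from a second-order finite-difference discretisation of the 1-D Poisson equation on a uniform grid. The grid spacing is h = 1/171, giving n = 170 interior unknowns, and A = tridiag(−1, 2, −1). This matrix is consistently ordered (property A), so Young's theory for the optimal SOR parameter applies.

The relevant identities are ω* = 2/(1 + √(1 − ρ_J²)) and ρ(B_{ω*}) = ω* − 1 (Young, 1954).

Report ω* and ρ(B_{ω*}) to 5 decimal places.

ω* = 1.96392, ρ_SOR = 0.96392

[ρ_J] n=170: ρ(B_J) = cos(π/(n+1)) = cos(π/171) = 0.99983.
√(1−ρ_J²) = |sin(π/171)| = 0.018371
Young: ω* = 2/(1+√(1−ρ_J²)) = 2/(1+0.018371) = 2/1.018371 = 1.96392.
ρ_SOR = ω* − 1 ≈ 0.96392.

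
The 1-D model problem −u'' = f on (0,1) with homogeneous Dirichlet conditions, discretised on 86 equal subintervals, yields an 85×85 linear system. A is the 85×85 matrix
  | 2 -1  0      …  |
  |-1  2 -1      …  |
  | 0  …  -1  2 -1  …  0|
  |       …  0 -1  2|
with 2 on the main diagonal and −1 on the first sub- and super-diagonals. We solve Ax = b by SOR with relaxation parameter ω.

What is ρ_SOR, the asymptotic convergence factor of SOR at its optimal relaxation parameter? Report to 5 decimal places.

ρ_SOR = 0.92953

½·tridiag(1,0,1) at n=85: λ_k = cos(kπ/86); max |λ| at k=1 ⇒ ρ_J = cos(π/86) ≈ 0.99933.
√(1−ρ_J²) = |sin(π/86)| = 0.036522
ω* = 2/(1 + 0.036522) = 2/1.036522 = 1.92953.
ρ_SOR = ω* − 1 ≈ 0.92953.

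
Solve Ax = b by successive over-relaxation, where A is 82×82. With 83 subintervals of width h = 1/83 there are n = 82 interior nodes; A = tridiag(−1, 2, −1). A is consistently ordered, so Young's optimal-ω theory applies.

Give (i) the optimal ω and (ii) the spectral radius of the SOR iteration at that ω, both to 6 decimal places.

n=82: λ(B_J) = 1 − λ(A)/2 = cos(kπ/83); k=1 gives ρ_J = 0.999284.
√(1 − cos²(π/83)) = sin(π/83) ≈ 0.0378415.
Young: ω* = 2/(1+√(1−ρ_J²)) = 2/(1+0.0378415) = 2/1.0378415 = 1.927077.
ρ(B_{ω*}) = ω*−1 = 0.927077

ω* = 1.927077, ρ_SOR = 0.927077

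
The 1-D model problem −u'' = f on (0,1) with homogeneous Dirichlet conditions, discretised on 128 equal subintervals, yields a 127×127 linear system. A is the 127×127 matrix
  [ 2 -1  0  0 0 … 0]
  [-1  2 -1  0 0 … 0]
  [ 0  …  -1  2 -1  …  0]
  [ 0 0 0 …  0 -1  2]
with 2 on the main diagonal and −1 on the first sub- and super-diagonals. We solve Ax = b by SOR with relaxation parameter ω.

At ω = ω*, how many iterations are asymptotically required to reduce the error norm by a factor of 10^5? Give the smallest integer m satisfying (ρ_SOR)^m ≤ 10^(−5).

B_J for the 127×127 system has eigenvalues cos(kπ/128); ρ_J = cos(π/128) = 0.9996988.
1 − cos²(π/128) = sin²(π/128) ⇒ √(1−ρ_J²) = sin(π/128) = 0.0245412.
So ω* = 2/1.0245412 = 1.9520933 (Young).
and ρ(B_{ω*}) = 1.9520933 − 1 = 0.9520933.
(0.9520933)^m ≤ 10^{−5}  ⇒  m·ln(0.9520933) ≤ −5·ln10  ⇒  m ≥ 234.516  ⇒  m = 235

m = 235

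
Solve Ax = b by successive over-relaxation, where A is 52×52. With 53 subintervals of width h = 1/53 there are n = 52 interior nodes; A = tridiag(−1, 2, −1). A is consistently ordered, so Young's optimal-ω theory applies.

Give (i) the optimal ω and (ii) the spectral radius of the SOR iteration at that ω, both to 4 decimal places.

spectrum of D⁻¹(L+U) = {cos(kπ/53) : 1≤k≤52}; ρ_J = cos(π/53) = 0.9982.
√(1−ρ_J²) simplifies to sin(π/53) = 0.05924.
ω* = 2 / (1 + 0.05924) = 2 / 1.05924 ≈ 1.8881.
ρ_SOR = ω* − 1 ≈ 0.8881.

ω* = 1.8881, ρ_SOR = 0.8881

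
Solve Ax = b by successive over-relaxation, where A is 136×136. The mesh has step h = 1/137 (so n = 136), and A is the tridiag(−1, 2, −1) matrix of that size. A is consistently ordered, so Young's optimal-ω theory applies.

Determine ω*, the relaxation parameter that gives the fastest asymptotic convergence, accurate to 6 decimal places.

n=136: λ(B_J) = 1 − λ(A)/2 = cos(kπ/137); k=1 gives ρ_J = 0.999737.
√(1−ρ_J²) = |sin(π/137)| = 0.0229293
So ω* = 2/1.0229293 = 1.955169 (Young).
ρ_SOR = ω* − 1 ≈ 0.955169.

ω* = 1.955169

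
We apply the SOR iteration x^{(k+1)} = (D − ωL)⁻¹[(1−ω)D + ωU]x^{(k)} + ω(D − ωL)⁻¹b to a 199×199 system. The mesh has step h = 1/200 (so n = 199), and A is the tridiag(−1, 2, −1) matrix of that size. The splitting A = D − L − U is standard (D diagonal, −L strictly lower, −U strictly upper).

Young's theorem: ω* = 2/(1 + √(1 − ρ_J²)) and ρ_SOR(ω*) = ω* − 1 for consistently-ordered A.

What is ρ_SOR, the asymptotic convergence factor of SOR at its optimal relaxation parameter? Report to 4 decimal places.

[ρ_J] n=199: ρ(B_J) = cos(π/(n+1)) = cos(π/200) = 0.9999.
√(1−ρ_J²) simplifies to sin(π/200) = 0.01571.
So ω* = 2/1.01571 = 1.9691 (Young).
and ρ(B_{ω*}) = 1.9691 − 1 = 0.9691.

ρ_SOR = 0.9691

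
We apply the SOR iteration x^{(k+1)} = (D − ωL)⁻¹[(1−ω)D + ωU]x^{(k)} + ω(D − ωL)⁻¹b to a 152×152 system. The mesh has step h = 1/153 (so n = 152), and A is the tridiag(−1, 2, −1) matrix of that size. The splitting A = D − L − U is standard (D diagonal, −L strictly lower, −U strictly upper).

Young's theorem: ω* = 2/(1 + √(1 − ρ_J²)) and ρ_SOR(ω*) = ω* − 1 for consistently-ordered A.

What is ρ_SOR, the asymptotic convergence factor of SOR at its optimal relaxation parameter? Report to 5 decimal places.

ρ_SOR = 0.95976

½·tridiag(1,0,1) at n=152: λ_k = cos(kπ/153); max |λ| at k=1 ⇒ ρ_J = cos(π/153) ≈ 0.99979.
root = sin(π/153) = 0.020532  (since 1−cos² = sin²).
ω* = 2 / (1 + 0.020532) = 2 / 1.020532 ≈ 1.95976.
and ρ(B_{ω*}) = 1.95976 − 1 = 0.95976.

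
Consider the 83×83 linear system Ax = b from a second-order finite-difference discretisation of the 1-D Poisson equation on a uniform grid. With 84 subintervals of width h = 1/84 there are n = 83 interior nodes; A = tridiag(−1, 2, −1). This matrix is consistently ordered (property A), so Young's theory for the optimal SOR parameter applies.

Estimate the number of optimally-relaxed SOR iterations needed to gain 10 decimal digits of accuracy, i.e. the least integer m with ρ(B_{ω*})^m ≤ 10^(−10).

m = 308

spectrum of D⁻¹(L+U) = {cos(kπ/84) : 1≤k≤83}; ρ_J = cos(π/84) = 0.9993007.
√(1−ρ_J²) simplifies to sin(π/84) = 0.0373912.
[ω*] 2 ÷ (1 + 0.0373912) = 2 ÷ 1.0373912 = 1.9279130.
ρ_SOR = ω* − 1 = 1.9279130 − 1 = 0.9279130.
m ≥ 10·ln10 / (−ln 0.9279130) = 307.762; smallest integer m = 308.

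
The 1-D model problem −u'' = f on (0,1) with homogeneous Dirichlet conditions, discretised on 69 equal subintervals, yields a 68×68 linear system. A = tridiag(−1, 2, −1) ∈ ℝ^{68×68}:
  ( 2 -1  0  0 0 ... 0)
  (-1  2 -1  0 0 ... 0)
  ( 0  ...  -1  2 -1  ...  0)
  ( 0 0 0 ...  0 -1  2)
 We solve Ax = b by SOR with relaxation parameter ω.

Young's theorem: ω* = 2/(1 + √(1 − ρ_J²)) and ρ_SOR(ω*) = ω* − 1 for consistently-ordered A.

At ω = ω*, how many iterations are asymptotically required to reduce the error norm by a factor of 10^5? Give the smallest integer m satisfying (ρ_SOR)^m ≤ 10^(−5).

m = 127

With n=68, ρ(Jacobi) = cos(π/69) = 0.9989637.
√(1−ρ_J²) simplifies to sin(π/69) = 0.0455146.
Then 2/(1+√(1−ρ_J²)) = 2/(1+0.0455146); ω* = 2/1.0455146 = 1.9129336.
Hence ρ(B_{ω*}) = 1.9129336 − 1 = 0.9129336.
Need (0.9129336)^m ≤ 10^(−5): m ≥ 5·ln10/|ln 0.9129336| = 11.5129/0.0910921 = 126.387 ⇒ m = 127.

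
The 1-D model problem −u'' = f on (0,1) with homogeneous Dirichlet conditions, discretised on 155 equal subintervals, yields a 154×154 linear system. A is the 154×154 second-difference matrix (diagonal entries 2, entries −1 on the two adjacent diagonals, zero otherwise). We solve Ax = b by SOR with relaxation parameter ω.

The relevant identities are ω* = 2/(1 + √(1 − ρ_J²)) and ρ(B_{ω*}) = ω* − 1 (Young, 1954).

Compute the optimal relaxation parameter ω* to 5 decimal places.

ω* = 1.96027

½·tridiag(1,0,1) at n=154: λ_k = cos(kπ/155); max |λ| at k=1 ⇒ ρ_J = cos(π/155) ≈ 0.99979.
1 − cos²(π/155) = sin²(π/155) ⇒ √(1−ρ_J²) = sin(π/155) = 0.020267.
ω* = 2/(1+0.020267) = 1.96027
[ρ_SOR] ω* − 1 = 0.96027.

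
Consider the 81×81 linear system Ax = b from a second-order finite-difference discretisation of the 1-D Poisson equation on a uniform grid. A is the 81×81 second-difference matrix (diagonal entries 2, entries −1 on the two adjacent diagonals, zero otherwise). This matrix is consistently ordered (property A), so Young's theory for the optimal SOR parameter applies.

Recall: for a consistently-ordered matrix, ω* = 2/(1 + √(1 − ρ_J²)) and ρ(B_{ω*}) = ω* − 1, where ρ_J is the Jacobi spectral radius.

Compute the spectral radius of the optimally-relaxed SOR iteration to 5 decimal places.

ρ_SOR = 0.92622

With n=81, ρ(Jacobi) = cos(π/82) = 0.99927.
root = sin(π/82) = 0.038303  (since 1−cos² = sin²).
ω* = 2/(1+0.038303) = 1.92622
[ρ_SOR] ω* − 1 = 0.92622.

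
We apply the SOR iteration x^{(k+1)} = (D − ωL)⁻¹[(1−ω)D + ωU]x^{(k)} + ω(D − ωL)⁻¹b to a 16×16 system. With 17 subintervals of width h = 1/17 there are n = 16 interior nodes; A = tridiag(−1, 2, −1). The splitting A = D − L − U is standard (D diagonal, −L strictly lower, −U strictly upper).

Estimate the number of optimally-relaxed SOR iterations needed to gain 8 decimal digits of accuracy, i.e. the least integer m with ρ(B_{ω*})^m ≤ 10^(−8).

m = 50

½·tridiag(1,0,1) at n=16: λ_k = cos(kπ/17); max |λ| at k=1 ⇒ ρ_J = cos(π/17) ≈ 0.9829731.
√(1−ρ_J²) = |sin(π/17)| = 0.1837495
ω* = 2 / (1 + 0.1837495) = 2 / 1.1837495 ≈ 1.6895466.
ρ_SOR = ω* − 1 = 1.6895466 − 1 = 0.6895466.
ρ_SOR^m ≤ 10^(−8) ⇔ m ≥ 8·ln10/(−ln 0.6895466) = 18.4207/0.371721 = 49.555; m = ⌈49.555⌉ = 50.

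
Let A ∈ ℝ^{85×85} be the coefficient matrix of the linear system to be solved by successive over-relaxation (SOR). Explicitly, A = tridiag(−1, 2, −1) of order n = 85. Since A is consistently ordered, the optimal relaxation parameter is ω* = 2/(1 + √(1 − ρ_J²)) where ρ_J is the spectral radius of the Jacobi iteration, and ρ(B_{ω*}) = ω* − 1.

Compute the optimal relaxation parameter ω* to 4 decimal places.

With n=85, ρ(Jacobi) = cos(π/86) = 0.9993.
√(1−ρ_J²) = |sin(π/86)| = 0.03652
So ω* = 2/1.03652 = 1.9295 (Young).
ρ_SOR = ω* − 1 = 1.9295 − 1 = 0.9295.

ω* = 1.9295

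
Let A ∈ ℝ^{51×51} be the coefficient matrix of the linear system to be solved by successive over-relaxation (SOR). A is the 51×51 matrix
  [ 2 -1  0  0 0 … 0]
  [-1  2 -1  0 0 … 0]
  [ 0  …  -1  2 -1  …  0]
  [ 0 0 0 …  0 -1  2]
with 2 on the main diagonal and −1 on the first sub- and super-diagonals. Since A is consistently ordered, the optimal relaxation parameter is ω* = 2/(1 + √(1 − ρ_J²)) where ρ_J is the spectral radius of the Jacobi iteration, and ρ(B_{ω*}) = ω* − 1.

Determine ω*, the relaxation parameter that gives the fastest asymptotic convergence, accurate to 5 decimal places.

n=51: λ(B_J) = 1 − λ(A)/2 = cos(kπ/52); k=1 gives ρ_J = 0.99818.
root = sin(π/52) = 0.060378  (since 1−cos² = sin²).
Young: ω* = 2/(1+√(1−ρ_J²)) = 2/(1+0.060378) = 2/1.060378 = 1.88612.
and ρ(B_{ω*}) = 1.88612 − 1 = 0.88612.

ω* = 1.88612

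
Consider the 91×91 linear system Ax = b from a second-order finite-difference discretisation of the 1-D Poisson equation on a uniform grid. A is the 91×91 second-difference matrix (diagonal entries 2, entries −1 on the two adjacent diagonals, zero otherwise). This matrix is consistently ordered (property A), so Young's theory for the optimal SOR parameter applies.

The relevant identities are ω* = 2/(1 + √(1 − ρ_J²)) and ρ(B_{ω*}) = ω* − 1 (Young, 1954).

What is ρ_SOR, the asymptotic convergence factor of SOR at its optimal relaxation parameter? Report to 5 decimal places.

ρ_SOR = 0.93397

[ρ_J] n=91: ρ(B_J) = cos(π/(n+1)) = cos(π/92) = 0.99942.
√(1 − cos²(π/92)) = sin(π/92) ≈ 0.034141.
Young: ω* = 2/(1+√(1−ρ_J²)) = 2/(1+0.034141) = 2/1.034141 = 1.93397.
At ω = 1.93397 every |λ(B_ω)| = ω−1, so ρ_SOR = 0.93397.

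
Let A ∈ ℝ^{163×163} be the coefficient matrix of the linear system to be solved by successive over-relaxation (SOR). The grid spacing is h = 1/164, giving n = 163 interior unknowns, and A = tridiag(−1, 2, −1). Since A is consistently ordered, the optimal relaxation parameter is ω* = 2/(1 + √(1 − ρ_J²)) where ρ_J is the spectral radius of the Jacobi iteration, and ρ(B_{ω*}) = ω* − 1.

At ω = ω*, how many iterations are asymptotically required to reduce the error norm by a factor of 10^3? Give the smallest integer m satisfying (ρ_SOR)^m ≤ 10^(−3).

n=163: λ(B_J) = 1 − λ(A)/2 = cos(kπ/164); k=1 gives ρ_J = 0.9998165.
√(1 − cos²(π/164)) = sin(π/164) ≈ 0.0191549.
ω* = 2/(1 + 0.0191549) = 2/1.0191549 = 1.9624102.
[ρ_SOR] ω* − 1 = 0.9624102.
For 3 digits: m = 3·ln10 / (−ln 0.9624102) = 6.90776/0.0383145 = 180.291; round up → m = 181.

m = 181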